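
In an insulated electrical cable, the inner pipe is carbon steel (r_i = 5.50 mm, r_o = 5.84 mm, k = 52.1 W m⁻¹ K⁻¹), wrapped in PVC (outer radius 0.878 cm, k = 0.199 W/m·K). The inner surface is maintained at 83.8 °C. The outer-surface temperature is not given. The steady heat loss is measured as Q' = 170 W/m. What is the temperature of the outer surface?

T_out = 28.3 °C

Series resistances:
  R'_carbon steel = ln(0.00584/0.00550)/(2πk) = 0.05998/(2π·52.1) = 1.832×10^-4 m·K/W
  R'_PVC = ln(0.00878/0.00584)/(2πk) = 0.4077/(2π·0.199) = 0.3261 m·K/W
ΣR = 0.3263 m·K/W
ΔT = Q'·ΣR = 170 × 0.3263 = 55.47 K
Heat flows outward, so T_out = T_in − ΔT = 83.8 − 55.47 = 28.3 °C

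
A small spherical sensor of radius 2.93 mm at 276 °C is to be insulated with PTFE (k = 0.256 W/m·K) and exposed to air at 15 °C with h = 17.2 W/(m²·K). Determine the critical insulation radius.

r_cr = 2.98 cm

For a sphere, r_cr = 2k_ins/h = 2·0.256/17.2 = 0.0298 m = 2.98 cm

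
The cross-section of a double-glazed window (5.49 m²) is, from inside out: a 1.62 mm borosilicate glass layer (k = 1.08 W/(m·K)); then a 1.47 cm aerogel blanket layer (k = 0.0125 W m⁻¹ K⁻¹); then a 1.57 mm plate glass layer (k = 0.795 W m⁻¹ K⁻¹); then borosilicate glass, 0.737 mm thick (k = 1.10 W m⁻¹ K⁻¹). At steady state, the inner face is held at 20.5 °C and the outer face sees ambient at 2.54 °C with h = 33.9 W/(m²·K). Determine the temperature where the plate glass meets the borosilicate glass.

T = 2.99 °C

Treat each layer as a resistance in series:
  R_borosilicate glass = L/(kA) = 0.00162/(1.08·5.49) = 2.732×10^-4 K/W
  R_aerogel blanket = L/(kA) = 0.0147/(0.0125·5.49) = 0.2142 K/W
  R_plate glass = L/(kA) = 0.00157/(0.795·5.49) = 3.597×10^-4 K/W
  R_borosilicate glass = L/(kA) = 7.37×10^-4/(1.10·5.49) = 1.220×10^-4 K/W
  R_conv,out = 1/(hA) = 1/(33.9·5.49) = 0.005373 K/W
ΣR = 2.732×10^-4 + 0.2142 + 3.597×10^-4 + 1.220×10^-4 + 0.005373 = 0.2203 K/W
Q = ΔT/ΣR = (20.5 °C − 2.54 °C)/0.2203 = 81.53 W
From the inner boundary to the plate glass/borosilicate glass interface, ΣR_partial = 0.2148 K/W.
T_interface = T_in − Q·ΣR_partial = 20.5 °C − (81.53)(0.2148) = 2.99 °C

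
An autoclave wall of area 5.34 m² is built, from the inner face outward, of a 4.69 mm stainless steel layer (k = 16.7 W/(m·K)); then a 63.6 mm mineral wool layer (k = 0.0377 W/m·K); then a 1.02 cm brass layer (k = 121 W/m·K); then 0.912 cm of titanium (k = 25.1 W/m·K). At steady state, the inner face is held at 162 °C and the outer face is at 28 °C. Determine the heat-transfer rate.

Q = 424 W

Resistance network (inner→outer):
  R_stainless steel = L/(kA) = 0.00469/(16.7·5.34) = 5.259×10^-5 K/W
  R_mineral wool = L/(kA) = 0.0636/(0.0377·5.34) = 0.3159 K/W
  R_brass = L/(kA) = 0.0102/(121·5.34) = 1.579×10^-5 K/W
  R_titanium = L/(kA) = 0.00912/(25.1·5.34) = 6.804×10^-5 K/W
ΣR = 5.259×10^-5 + 0.3159 + 1.579×10^-5 + 6.804×10^-5 = 0.3160 K/W
Q = ΔT/ΣR = (162 °C − 28 °C)/0.3160 = 424 W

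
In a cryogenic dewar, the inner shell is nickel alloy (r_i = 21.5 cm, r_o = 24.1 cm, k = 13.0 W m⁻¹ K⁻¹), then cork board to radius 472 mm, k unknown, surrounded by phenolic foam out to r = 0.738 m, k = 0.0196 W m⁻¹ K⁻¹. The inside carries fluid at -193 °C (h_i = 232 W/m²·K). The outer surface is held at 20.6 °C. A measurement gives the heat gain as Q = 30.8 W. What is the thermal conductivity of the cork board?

ΣR = ΔT/Q = |-193 − 20.6|/30.8 = 6.935 K/W
Known resistances:
  R_conv,in = 1/(4πr²h) = 1/(4π·0.215²·232) = 0.007420 K/W
  R_nickel alloy = (1/0.215 − 1/0.241)/(4πk) = 0.5018/(4π·13.0) = 0.003072 K/W
  R_phenolic foam = (1/0.472 − 1/0.738)/(4πk) = 0.7636/(4π·0.0196) = 3.100 K/W
R_cork board = ΣR − ΣR_known = 6.935 − 3.110 = 3.825 K/W
(1/r₁−1/r₂)/(4πk) = 3.825 ⇒ k = 2.031/(4π·3.825) = 0.0423 W/m·K

k = 0.0423 W/m·K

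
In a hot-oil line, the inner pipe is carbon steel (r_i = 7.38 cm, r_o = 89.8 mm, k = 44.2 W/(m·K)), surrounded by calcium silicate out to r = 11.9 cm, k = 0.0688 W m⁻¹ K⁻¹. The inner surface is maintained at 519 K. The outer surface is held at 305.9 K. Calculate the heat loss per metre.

Treat each layer as a resistance in series:
  R'_carbon steel = ln(0.0898/0.0738)/(2πk) = 0.1962/(2π·44.2) = 7.066×10^-4 m·K/W
  R'_calcium silicate = ln(0.119/0.0898)/(2πk) = 0.2815/(2π·0.0688) = 0.6513 m·K/W
ΣR = 7.066×10^-4 + 0.6513 = 0.6520 m·K/W
Q' = ΔT/ΣR = (519 K − 305.9 K)/0.6520 = 327 W/m

Q' = 327 W/m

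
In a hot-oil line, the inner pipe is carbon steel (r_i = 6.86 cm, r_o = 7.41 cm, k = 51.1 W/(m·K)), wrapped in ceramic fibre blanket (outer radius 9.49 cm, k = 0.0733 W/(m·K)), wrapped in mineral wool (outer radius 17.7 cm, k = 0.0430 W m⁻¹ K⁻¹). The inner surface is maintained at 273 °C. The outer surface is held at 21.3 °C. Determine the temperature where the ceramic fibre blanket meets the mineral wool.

Treat each layer as a resistance in series:
  R'_carbon steel = ln(0.0741/0.0686)/(2πk) = 0.07712/(2π·51.1) = 2.402×10^-4 m·K/W
  R'_ceramic fibre blanket = ln(0.0949/0.0741)/(2πk) = 0.2474/(2π·0.0733) = 0.5372 m·K/W
  R'_mineral wool = ln(0.177/0.0949)/(2πk) = 0.6233/(2π·0.0430) = 2.307 m·K/W
ΣR = 2.402×10^-4 + 0.5372 + 2.307 = 2.844 m·K/W
Q' = ΔT/ΣR = (273 °C − 21.3 °C)/2.844 = 88.50 W/m
From the inner boundary to the ceramic fibre blanket/mineral wool interface, ΣR_partial = 0.5374 m·K/W.
T_interface = T_in − Q'·ΣR_partial = 273 °C − (88.50)(0.5374) = 225 °C

T = 225 °C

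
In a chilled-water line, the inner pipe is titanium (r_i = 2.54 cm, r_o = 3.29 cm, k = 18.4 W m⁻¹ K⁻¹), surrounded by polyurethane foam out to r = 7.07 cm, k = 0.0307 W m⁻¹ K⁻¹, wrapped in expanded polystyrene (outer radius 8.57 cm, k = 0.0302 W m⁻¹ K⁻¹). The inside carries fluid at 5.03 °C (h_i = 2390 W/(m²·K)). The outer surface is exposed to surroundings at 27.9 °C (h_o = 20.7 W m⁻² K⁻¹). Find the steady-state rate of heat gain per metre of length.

Q' = 4.51 W/m

Series thermal resistances, inner to outer:
  R'_conv,in = 1/(2πr h) = 1/(2π·0.0254·2390) = 0.002622 m·K/W
  R'_titanium = ln(0.0329/0.0254)/(2πk) = 0.2587/(2π·18.4) = 0.002238 m·K/W
  R'_polyurethane foam = ln(0.0707/0.0329)/(2πk) = 0.7650/(2π·0.0307) = 3.966 m·K/W
  R'_expanded polystyrene = ln(0.0857/0.0707)/(2πk) = 0.1924/(2π·0.0302) = 1.014 m·K/W
  R'_conv,out = 1/(2πr h) = 1/(2π·0.0857·20.7) = 0.08972 m·K/W
ΣR = 0.002622 + 0.002238 + 3.966 + 1.014 + 0.08972 = 5.075 m·K/W
Q' = ΔT/ΣR = (5.03 °C − 27.9 °C)/5.075 = -4.51 W/m
(Negative Q' ⇒ heat flows inward; heat gain = 4.51 W/m.)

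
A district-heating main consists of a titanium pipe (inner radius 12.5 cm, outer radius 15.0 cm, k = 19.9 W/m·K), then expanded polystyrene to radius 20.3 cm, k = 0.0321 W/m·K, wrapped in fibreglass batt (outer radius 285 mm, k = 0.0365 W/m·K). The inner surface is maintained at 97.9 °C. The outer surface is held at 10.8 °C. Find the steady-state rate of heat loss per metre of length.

Resistance network (inner→outer):
  R'_titanium = ln(0.150/0.125)/(2πk) = 0.1823/(2π·19.9) = 0.001458 m·K/W
  R'_expanded polystyrene = ln(0.203/0.150)/(2πk) = 0.3026/(2π·0.0321) = 1.500 m·K/W
  R'_fibreglass batt = ln(0.285/0.203)/(2πk) = 0.3393/(2π·0.0365) = 1.479 m·K/W
ΣR = 0.001458 + 1.500 + 1.479 = 2.980 m·K/W
Q' = ΔT/ΣR = (97.9 °C − 10.8 °C)/2.980 = 29.2 W/m

Q' = 29.2 W/m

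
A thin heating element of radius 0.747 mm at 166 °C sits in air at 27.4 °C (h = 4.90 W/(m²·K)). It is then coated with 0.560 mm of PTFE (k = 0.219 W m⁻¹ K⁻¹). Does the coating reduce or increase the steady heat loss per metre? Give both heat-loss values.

increases: 3.19 → 5.49 W/m

Critical radius for a cylinder: r_cr = k/h = 0.0447 m = 4.47 cm.
Outer radius after coating: r₂ = 7.47×10^-4 + 5.60×10^-4 = 0.001307 m.
Since r₁ < r_cr and r₂ ≤ r_cr, the coating moves toward the maximum at r_cr — heat loss rises.
Bare: R = 1/(2πr₁h) = 43.48 m·K/W; Q = 138.6/43.48 = 3.19 W/m.
Coated: R = R_cond + R_conv = 25.26 m·K/W; Q = 138.6/25.26 = 5.49 W/m.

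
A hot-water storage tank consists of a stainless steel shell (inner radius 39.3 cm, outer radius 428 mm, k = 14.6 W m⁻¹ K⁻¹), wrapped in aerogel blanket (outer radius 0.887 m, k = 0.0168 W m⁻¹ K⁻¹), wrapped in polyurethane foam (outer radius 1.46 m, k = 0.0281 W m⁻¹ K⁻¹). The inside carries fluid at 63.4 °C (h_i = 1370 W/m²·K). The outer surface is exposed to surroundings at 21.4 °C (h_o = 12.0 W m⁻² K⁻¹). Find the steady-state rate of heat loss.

Resistance network (inner→outer):
  R_conv,in = 1/(4πr²h) = 1/(4π·0.393²·1370) = 3.761×10^-4 K/W
  R_stainless steel = (1/0.393 − 1/0.428)/(4πk) = 0.2081/(4π·14.6) = 0.001134 K/W
  R_aerogel blanket = (1/0.428 − 1/0.887)/(4πk) = 1.209/(4π·0.0168) = 5.727 K/W
  R_polyurethane foam = (1/0.887 − 1/1.46)/(4πk) = 0.4425/(4π·0.0281) = 1.253 K/W
  R_conv,out = 1/(4πr²h) = 1/(4π·1.46²·12.0) = 0.003111 K/W
ΣR = 3.761×10^-4 + 0.001134 + 5.727 + 1.253 + 0.003111 = 6.985 K/W
Q = ΔT/ΣR = (63.4 °C − 21.4 °C)/6.985 = 6.01 W

Q = 6.01 W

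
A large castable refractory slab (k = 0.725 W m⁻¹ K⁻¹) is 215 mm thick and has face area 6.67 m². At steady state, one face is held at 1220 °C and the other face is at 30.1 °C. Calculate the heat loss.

Q = 26800 W

Q = kA·ΔT/L = 0.725 × 6.67 × |1220 °C − 30.1 °C| / 0.215 = 26800 W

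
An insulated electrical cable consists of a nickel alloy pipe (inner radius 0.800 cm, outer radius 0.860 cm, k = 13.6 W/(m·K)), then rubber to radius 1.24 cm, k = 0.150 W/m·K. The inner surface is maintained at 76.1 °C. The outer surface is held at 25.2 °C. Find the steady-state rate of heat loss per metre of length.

Q' = 131 W/m

Treat each layer as a resistance in series:
  R'_nickel alloy = ln(0.00860/0.00800)/(2πk) = 0.07232/(2π·13.6) = 8.463×10^-4 m·K/W
  R'_rubber = ln(0.0124/0.00860)/(2πk) = 0.3659/(2π·0.150) = 0.3883 m·K/W
ΣR = 8.463×10^-4 + 0.3883 = 0.3891 m·K/W
Q' = ΔT/ΣR = (76.1 °C − 25.2 °C)/0.3891 = 131 W/m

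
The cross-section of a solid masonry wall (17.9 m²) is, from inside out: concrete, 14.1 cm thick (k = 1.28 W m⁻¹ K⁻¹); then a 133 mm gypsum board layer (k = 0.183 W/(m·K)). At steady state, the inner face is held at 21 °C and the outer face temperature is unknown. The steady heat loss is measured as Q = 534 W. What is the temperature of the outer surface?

T_out = -3.97 °C

Sum the resistances:
  R_concrete = L/(kA) = 0.141/(1.28·17.9) = 0.006154 K/W
  R_gypsum board = L/(kA) = 0.133/(0.183·17.9) = 0.04060 K/W
ΣR = 0.04676 K/W
ΔT = Q·ΣR = 534 × 0.04676 = 24.97 K
Heat flows outward, so T_out = T_in − ΔT = 21 − 24.97 = -3.97 °C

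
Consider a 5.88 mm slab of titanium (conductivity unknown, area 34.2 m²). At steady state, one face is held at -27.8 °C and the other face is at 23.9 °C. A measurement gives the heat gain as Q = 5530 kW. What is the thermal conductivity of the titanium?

k = 18.4 W/m·K

ΣR = ΔT/Q = |-27.8 − 23.9|/5.53×10^6 = 9.349×10^-6 K/W
L/(kA) = 9.349×10^-6 ⇒ k = 0.00588/(9.349×10^-6·34.2) = 18.4 W/m·K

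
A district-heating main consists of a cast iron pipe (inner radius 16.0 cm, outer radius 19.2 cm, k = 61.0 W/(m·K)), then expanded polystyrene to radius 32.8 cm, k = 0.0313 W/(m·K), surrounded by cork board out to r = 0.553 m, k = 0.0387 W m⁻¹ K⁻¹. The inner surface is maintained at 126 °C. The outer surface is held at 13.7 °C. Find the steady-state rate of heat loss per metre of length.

Q' = 23.1 W/m

Series thermal resistances, inner to outer:
  R'_cast iron = ln(0.192/0.160)/(2πk) = 0.1823/(2π·61.0) = 4.757×10^-4 m·K/W
  R'_expanded polystyrene = ln(0.328/0.192)/(2πk) = 0.5355/(2π·0.0313) = 2.723 m·K/W
  R'_cork board = ln(0.553/0.328)/(2πk) = 0.5223/(2π·0.0387) = 2.148 m·K/W
ΣR = 4.757×10^-4 + 2.723 + 2.148 = 4.871 m·K/W
Q' = ΔT/ΣR = (126 °C − 13.7 °C)/4.871 = 23.1 W/m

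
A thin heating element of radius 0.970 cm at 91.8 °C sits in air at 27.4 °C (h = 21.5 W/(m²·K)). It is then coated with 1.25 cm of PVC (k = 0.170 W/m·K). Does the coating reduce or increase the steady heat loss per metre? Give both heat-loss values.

Critical radius for a cylinder: r_cr = k/h = 0.00791 m = 0.791 cm.
Outer radius after coating: r₂ = 0.00970 + 0.0125 = 0.02220 m.
Since r₁ ≥ r_cr, any added insulation reduces the heat loss.
Bare: R = 1/(2πr₁h) = 0.7632 m·K/W; Q = 64.4/0.7632 = 84.4 W/m.
Coated: R = R_cond + R_conv = 1.109 m·K/W; Q = 64.4/1.109 = 58.1 W/m.

reduces: 84.4 → 58.1 W/m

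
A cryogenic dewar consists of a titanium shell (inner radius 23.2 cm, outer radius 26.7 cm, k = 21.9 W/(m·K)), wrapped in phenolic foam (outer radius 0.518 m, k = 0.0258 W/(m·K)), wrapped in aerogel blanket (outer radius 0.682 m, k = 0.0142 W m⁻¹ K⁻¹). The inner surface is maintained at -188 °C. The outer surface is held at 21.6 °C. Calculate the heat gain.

Q = 25.6 W

Series thermal resistances, inner to outer:
  R_titanium = (1/0.232 − 1/0.267)/(4πk) = 0.5650/(4π·21.9) = 0.002053 K/W
  R_phenolic foam = (1/0.267 − 1/0.518)/(4πk) = 1.815/(4π·0.0258) = 5.598 K/W
  R_aerogel blanket = (1/0.518 − 1/0.682)/(4πk) = 0.4642/(4π·0.0142) = 2.602 K/W
ΣR = 0.002053 + 5.598 + 2.602 = 8.202 K/W
Q = ΔT/ΣR = (-188 °C − 21.6 °C)/8.202 = -25.6 W
(Negative Q ⇒ heat flows inward; heat gain = 25.6 W.)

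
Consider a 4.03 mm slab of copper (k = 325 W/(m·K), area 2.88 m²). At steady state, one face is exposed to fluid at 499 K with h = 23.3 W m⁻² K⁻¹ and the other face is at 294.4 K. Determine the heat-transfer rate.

Q = 13.7 kW

Resistance network (inner→outer):
  R_conv,in = 1/(hA) = 1/(23.3·2.88) = 0.01490 K/W
  R_copper = L/(kA) = 0.00403/(325·2.88) = 4.306×10^-6 K/W
ΣR = 0.01490 + 4.306×10^-6 = 0.01490 K/W
Q = ΔT/ΣR = (499 K − 294.4 K)/0.01490 = 13700 W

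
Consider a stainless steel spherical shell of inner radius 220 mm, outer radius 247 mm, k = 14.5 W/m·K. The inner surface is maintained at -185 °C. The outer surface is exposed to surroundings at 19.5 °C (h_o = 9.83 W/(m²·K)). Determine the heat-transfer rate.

Q = 1510 W

Series thermal resistances, inner to outer:
  R_stainless steel = (1/0.220 − 1/0.247)/(4πk) = 0.4969/(4π·14.5) = 0.002727 K/W
  R_conv,out = 1/(4πr²h) = 1/(4π·0.247²·9.83) = 0.1327 K/W
ΣR = 0.002727 + 0.1327 = 0.1354 K/W
Q = ΔT/ΣR = (-185 °C − 19.5 °C)/0.1354 = -1510 W
(Negative Q ⇒ heat flows inward; heat gain = 1510 W.)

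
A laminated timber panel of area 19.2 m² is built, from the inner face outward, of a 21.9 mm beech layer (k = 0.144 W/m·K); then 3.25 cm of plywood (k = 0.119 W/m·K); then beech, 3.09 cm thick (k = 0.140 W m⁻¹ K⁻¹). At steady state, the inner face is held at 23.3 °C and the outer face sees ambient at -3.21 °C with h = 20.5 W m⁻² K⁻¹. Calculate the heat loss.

Q = 733 W

Series thermal resistances, inner to outer:
  R_beech = L/(kA) = 0.0219/(0.144·19.2) = 0.007921 K/W
  R_plywood = L/(kA) = 0.0325/(0.119·19.2) = 0.01422 K/W
  R_beech = L/(kA) = 0.0309/(0.140·19.2) = 0.01150 K/W
  R_conv,out = 1/(hA) = 1/(20.5·19.2) = 0.002541 K/W
ΣR = 0.007921 + 0.01422 + 0.01150 + 0.002541 = 0.03618 K/W
Q = ΔT/ΣR = (23.3 °C − -3.21 °C)/0.03618 = 733 W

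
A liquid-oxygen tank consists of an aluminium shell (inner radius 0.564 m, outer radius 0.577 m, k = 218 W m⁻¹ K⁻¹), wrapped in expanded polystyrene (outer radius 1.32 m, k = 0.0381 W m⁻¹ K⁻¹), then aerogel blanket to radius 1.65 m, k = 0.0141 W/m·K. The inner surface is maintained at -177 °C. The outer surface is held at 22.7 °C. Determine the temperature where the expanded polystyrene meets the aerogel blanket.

Resistance network (inner→outer):
  R_aluminium = (1/0.564 − 1/0.577)/(4πk) = 0.03995/(4π·218) = 1.458×10^-5 K/W
  R_expanded polystyrene = (1/0.577 − 1/1.32)/(4πk) = 0.9755/(4π·0.0381) = 2.038 K/W
  R_aerogel blanket = (1/1.32 − 1/1.65)/(4πk) = 0.1515/(4π·0.0141) = 0.8551 K/W
ΣR = 1.458×10^-5 + 2.038 + 0.8551 = 2.893 K/W
Q = ΔT/ΣR = (-177 °C − 22.7 °C)/2.893 = -69.03 W
From the inner boundary to the expanded polystyrene/aerogel blanket interface, ΣR_partial = 2.038 K/W.
T_interface = T_in − Q·ΣR_partial = -177 °C − (-69.03)(2.038) = -36.3 °C

T = -36.3 °C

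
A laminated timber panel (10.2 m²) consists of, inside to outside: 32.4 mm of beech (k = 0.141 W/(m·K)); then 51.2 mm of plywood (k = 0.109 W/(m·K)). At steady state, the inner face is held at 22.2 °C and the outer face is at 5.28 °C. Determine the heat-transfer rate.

Treat each layer as a resistance in series:
  R_beech = L/(kA) = 0.0324/(0.141·10.2) = 0.02253 K/W
  R_plywood = L/(kA) = 0.0512/(0.109·10.2) = 0.04605 K/W
ΣR = 0.02253 + 0.04605 = 0.06858 K/W
Q = ΔT/ΣR = (22.2 °C − 5.28 °C)/0.06858 = 247 W

Q = 247 W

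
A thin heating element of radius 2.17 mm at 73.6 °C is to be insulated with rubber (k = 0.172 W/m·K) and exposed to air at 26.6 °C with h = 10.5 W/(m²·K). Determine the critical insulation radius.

For a cylinder, r_cr = k_ins/h = 0.172/10.5 = 0.0164 m = 1.64 cm

r_cr = 1.64 cm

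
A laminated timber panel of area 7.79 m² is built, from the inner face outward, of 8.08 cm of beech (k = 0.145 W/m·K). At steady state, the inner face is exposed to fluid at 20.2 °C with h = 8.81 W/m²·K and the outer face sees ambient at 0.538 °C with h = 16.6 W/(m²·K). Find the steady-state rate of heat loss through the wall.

Q = 210 W

Resistance network (inner→outer):
  R_conv,in = 1/(hA) = 1/(8.81·7.79) = 0.01457 K/W
  R_beech = L/(kA) = 0.0808/(0.145·7.79) = 0.07153 K/W
  R_conv,out = 1/(hA) = 1/(16.6·7.79) = 0.007733 K/W
ΣR = 0.01457 + 0.07153 + 0.007733 = 0.09383 K/W
Q = ΔT/ΣR = (20.2 °C − 0.538 °C)/0.09383 = 210 W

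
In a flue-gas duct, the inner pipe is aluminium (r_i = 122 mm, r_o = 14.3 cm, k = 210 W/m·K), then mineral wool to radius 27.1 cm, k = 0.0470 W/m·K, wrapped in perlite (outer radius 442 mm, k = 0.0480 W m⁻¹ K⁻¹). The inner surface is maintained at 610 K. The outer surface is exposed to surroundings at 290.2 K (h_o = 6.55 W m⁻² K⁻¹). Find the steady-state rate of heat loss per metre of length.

Resistance network (inner→outer):
  R'_aluminium = ln(0.143/0.122)/(2πk) = 0.1588/(2π·210) = 1.204×10^-4 m·K/W
  R'_mineral wool = ln(0.271/0.143)/(2πk) = 0.6393/(2π·0.0470) = 2.165 m·K/W
  R'_perlite = ln(0.442/0.271)/(2πk) = 0.4892/(2π·0.0480) = 1.622 m·K/W
  R'_conv,out = 1/(2πr h) = 1/(2π·0.442·6.55) = 0.05497 m·K/W
ΣR = 1.204×10^-4 + 2.165 + 1.622 + 0.05497 = 3.842 m·K/W
Q' = ΔT/ΣR = (610 K − 290.2 K)/3.842 = 83.2 W/m

Q' = 83.2 W/m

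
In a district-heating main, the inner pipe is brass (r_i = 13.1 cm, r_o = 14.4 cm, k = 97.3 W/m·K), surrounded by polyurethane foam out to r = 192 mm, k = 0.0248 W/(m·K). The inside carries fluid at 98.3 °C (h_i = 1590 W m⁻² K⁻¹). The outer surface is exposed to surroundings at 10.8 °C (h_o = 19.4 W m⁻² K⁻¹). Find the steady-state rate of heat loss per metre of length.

Q' = 46.3 W/m

Series thermal resistances, inner to outer:
  R'_conv,in = 1/(2πr h) = 1/(2π·0.131·1590) = 7.641×10^-4 m·K/W
  R'_brass = ln(0.144/0.131)/(2πk) = 0.09462/(2π·97.3) = 1.548×10^-4 m·K/W
  R'_polyurethane foam = ln(0.192/0.144)/(2πk) = 0.2877/(2π·0.0248) = 1.846 m·K/W
  R'_conv,out = 1/(2πr h) = 1/(2π·0.192·19.4) = 0.04273 m·K/W
ΣR = 7.641×10^-4 + 1.548×10^-4 + 1.846 + 0.04273 = 1.890 m·K/W
Q' = ΔT/ΣR = (98.3 °C − 10.8 °C)/1.890 = 46.3 W/m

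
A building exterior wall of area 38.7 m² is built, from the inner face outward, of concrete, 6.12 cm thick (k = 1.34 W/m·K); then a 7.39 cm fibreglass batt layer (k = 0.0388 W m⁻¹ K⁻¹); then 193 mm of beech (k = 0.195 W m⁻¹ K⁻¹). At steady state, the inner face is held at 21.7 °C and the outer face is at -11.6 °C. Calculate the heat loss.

Resistance network (inner→outer):
  R_concrete = L/(kA) = 0.0612/(1.34·38.7) = 0.001180 K/W
  R_fibreglass batt = L/(kA) = 0.0739/(0.0388·38.7) = 0.04922 K/W
  R_beech = L/(kA) = 0.193/(0.195·38.7) = 0.02557 K/W
ΣR = 0.001180 + 0.04922 + 0.02557 = 0.07597 K/W
Q = ΔT/ΣR = (21.7 °C − -11.6 °C)/0.07597 = 438 W

Q = 438 W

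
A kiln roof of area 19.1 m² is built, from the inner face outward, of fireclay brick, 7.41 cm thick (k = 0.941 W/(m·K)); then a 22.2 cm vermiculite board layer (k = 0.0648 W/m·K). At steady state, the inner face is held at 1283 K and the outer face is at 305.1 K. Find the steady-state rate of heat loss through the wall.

Q = 5330 W

Resistance network (inner→outer):
  R_fireclay brick = L/(kA) = 0.0741/(0.941·19.1) = 0.004123 K/W
  R_vermiculite board = L/(kA) = 0.222/(0.0648·19.1) = 0.1794 K/W
ΣR = 0.004123 + 0.1794 = 0.1835 K/W
Q = ΔT/ΣR = (1283 K − 305.1 K)/0.1835 = 5330 W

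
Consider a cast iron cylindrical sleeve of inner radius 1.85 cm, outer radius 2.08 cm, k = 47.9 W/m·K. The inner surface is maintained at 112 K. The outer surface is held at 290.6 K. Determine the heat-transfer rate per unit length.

Q' = 2πk·ΔT/ln(r₂/r₁) = 2π × 47.9 × 178.6 / ln(0.0208/0.0185) = 4.59×10^5 W/m

Q' = 459 kW/m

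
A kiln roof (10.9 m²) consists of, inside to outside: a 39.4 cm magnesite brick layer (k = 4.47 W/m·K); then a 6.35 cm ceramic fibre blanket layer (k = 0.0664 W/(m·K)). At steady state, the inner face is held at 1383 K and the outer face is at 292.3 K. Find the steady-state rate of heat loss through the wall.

Treat each layer as a resistance in series:
  R_magnesite brick = L/(kA) = 0.394/(4.47·10.9) = 0.008087 K/W
  R_ceramic fibre blanket = L/(kA) = 0.0635/(0.0664·10.9) = 0.08774 K/W
ΣR = 0.008087 + 0.08774 = 0.09583 K/W
Q = ΔT/ΣR = (1383 K − 292.3 K)/0.09583 = 11400 W

Q = 11400 W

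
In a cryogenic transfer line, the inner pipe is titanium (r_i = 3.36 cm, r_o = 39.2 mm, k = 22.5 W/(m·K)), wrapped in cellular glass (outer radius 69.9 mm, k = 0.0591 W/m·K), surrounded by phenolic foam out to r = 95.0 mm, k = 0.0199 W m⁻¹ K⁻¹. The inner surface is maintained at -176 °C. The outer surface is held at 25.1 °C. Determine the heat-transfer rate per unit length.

Q' = 50.1 W/m

Treat each layer as a resistance in series:
  R'_titanium = ln(0.0392/0.0336)/(2πk) = 0.1542/(2π·22.5) = 0.001090 m·K/W
  R'_cellular glass = ln(0.0699/0.0392)/(2πk) = 0.5784/(2π·0.0591) = 1.558 m·K/W
  R'_phenolic foam = ln(0.0950/0.0699)/(2πk) = 0.3068/(2π·0.0199) = 2.454 m·K/W
ΣR = 0.001090 + 1.558 + 2.454 = 4.013 m·K/W
Q' = ΔT/ΣR = (-176 °C − 25.1 °C)/4.013 = -50.1 W/m
(Negative Q' ⇒ heat flows inward; heat gain = 50.1 W/m.)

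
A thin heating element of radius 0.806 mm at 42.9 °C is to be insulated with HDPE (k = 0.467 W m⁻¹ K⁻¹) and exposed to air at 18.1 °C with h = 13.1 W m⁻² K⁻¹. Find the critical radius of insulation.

r_cr = 3.56 cm

For a cylinder, r_cr = k_ins/h = 0.467/13.1 = 0.0356 m = 3.56 cm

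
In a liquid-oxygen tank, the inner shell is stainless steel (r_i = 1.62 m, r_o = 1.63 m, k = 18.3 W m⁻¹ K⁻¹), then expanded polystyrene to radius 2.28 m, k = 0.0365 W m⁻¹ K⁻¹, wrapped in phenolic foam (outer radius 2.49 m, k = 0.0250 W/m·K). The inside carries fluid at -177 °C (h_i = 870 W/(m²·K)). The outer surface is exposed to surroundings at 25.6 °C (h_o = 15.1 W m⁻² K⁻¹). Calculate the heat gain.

Q = 405 W

Resistance network (inner→outer):
  R_conv,in = 1/(4πr²h) = 1/(4π·1.62²·870) = 3.485×10^-5 K/W
  R_stainless steel = (1/1.62 − 1/1.63)/(4πk) = 0.003787/(4π·18.3) = 1.647×10^-5 K/W
  R_expanded polystyrene = (1/1.63 − 1/2.28)/(4πk) = 0.1749/(4π·0.0365) = 0.3813 K/W
  R_phenolic foam = (1/2.28 − 1/2.49)/(4πk) = 0.03699/(4π·0.0250) = 0.1177 K/W
  R_conv,out = 1/(4πr²h) = 1/(4π·2.49²·15.1) = 8.500×10^-4 K/W
ΣR = 3.485×10^-5 + 1.647×10^-5 + 0.3813 + 0.1177 + 8.500×10^-4 = 0.4999 K/W
Q = ΔT/ΣR = (-177 °C − 25.6 °C)/0.4999 = -405 W
(Negative Q ⇒ heat flows inward; heat gain = 405 W.)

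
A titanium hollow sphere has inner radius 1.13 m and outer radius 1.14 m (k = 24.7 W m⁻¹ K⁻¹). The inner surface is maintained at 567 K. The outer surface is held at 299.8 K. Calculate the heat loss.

Q = 4πk·ΔT/(1/r₁ − 1/r₂) = 4π × 24.7 × 267.2 / (1/1.13 − 1/1.14) = 1.07×10^7 W

Q = 1.07×10^7 W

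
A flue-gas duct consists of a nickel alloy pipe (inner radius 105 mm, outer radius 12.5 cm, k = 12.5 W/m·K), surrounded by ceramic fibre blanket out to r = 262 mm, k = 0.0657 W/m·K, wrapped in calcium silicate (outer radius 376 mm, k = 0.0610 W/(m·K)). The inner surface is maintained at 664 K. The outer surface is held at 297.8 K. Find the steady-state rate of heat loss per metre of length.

Resistance network (inner→outer):
  R'_nickel alloy = ln(0.125/0.105)/(2πk) = 0.1744/(2π·12.5) = 0.002220 m·K/W
  R'_ceramic fibre blanket = ln(0.262/0.125)/(2πk) = 0.7400/(2π·0.0657) = 1.793 m·K/W
  R'_calcium silicate = ln(0.376/0.262)/(2πk) = 0.3612/(2π·0.0610) = 0.9425 m·K/W
ΣR = 0.002220 + 1.793 + 0.9425 = 2.738 m·K/W
Q' = ΔT/ΣR = (664 K − 297.8 K)/2.738 = 134 W/m

Q' = 134 W/m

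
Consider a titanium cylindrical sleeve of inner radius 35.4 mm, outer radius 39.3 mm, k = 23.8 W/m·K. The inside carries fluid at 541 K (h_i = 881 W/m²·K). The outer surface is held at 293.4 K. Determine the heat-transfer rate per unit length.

Series thermal resistances, inner to outer:
  R'_conv,in = 1/(2πr h) = 1/(2π·0.0354·881) = 0.005103 m·K/W
  R'_titanium = ln(0.0393/0.0354)/(2πk) = 0.1045/(2π·23.8) = 6.989×10^-4 m·K/W
ΣR = 0.005103 + 6.989×10^-4 = 0.005802 m·K/W
Q' = ΔT/ΣR = (541 K − 293.4 K)/0.005802 = 42700 W/m

Q' = 42.7 kW/m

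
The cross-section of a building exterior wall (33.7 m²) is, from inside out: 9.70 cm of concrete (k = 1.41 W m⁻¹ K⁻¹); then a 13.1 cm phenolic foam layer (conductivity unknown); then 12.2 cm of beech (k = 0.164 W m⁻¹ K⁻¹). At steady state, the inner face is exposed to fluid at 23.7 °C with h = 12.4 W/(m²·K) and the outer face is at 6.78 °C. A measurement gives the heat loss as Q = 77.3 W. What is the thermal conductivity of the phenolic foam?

ΣR = ΔT/Q = |23.7 − 6.78|/77.3 = 0.2189 K/W
Known resistances:
  R_conv,in = 1/(hA) = 1/(12.4·33.7) = 0.002393 K/W
  R_concrete = L/(kA) = 0.0970/(1.41·33.7) = 0.002041 K/W
  R_beech = L/(kA) = 0.122/(0.164·33.7) = 0.02207 K/W
R_phenolic foam = ΣR − ΣR_known = 0.2189 − 0.02650 = 0.1924 K/W
L/(kA) = 0.1924 ⇒ k = 0.131/(0.1924·33.7) = 0.0202 W/m·K

k = 0.0202 W/m·K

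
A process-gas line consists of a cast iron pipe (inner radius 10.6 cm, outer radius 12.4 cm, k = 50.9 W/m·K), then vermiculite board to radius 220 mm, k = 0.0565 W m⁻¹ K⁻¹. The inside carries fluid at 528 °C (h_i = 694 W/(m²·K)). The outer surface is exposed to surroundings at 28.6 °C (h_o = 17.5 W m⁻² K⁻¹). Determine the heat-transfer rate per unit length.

Series thermal resistances, inner to outer:
  R'_conv,in = 1/(2πr h) = 1/(2π·0.106·694) = 0.002163 m·K/W
  R'_cast iron = ln(0.124/0.106)/(2πk) = 0.1568/(2π·50.9) = 4.904×10^-4 m·K/W
  R'_vermiculite board = ln(0.220/0.124)/(2πk) = 0.5733/(2π·0.0565) = 1.615 m·K/W
  R'_conv,out = 1/(2πr h) = 1/(2π·0.220·17.5) = 0.04134 m·K/W
ΣR = 0.002163 + 4.904×10^-4 + 1.615 + 0.04134 = 1.659 m·K/W
Q' = ΔT/ΣR = (528 °C − 28.6 °C)/1.659 = 301 W/m

Q' = 301 W/m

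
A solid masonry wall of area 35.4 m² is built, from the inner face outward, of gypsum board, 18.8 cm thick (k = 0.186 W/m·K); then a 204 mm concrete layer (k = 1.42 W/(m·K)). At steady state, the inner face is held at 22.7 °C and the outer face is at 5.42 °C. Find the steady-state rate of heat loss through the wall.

Series thermal resistances, inner to outer:
  R_gypsum board = L/(kA) = 0.188/(0.186·35.4) = 0.02855 K/W
  R_concrete = L/(kA) = 0.204/(1.42·35.4) = 0.004058 K/W
ΣR = 0.02855 + 0.004058 = 0.03261 K/W
Q = ΔT/ΣR = (22.7 °C − 5.42 °C)/0.03261 = 530 W

Q = 530 W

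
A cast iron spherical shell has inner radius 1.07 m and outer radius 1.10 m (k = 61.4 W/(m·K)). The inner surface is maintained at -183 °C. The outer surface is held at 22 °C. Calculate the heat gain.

Q = 6210 kW

Q = 4πk·ΔT/(1/r₁ − 1/r₂) = 4π × 61.4 × 205 / (1/1.07 − 1/1.10) = 6.21×10^6 W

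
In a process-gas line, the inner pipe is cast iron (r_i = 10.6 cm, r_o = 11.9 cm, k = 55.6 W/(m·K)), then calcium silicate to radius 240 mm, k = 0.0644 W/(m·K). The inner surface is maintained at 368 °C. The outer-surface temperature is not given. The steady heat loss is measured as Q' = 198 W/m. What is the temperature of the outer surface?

Series resistances:
  R'_cast iron = ln(0.119/0.106)/(2πk) = 0.1157/(2π·55.6) = 3.311×10^-4 m·K/W
  R'_calcium silicate = ln(0.240/0.119)/(2πk) = 0.7015/(2π·0.0644) = 1.734 m·K/W
ΣR = 1.734 m·K/W
ΔT = Q'·ΣR = 198 × 1.734 = 343.3 K
Heat flows outward, so T_out = T_in − ΔT = 368 − 343.3 = 24.7 °C

T_out = 24.7 °C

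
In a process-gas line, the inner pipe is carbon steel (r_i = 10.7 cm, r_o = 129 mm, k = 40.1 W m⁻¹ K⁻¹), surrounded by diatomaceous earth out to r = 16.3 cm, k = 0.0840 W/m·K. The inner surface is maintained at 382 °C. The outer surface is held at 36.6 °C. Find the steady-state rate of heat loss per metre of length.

Series thermal resistances, inner to outer:
  R'_carbon steel = ln(0.129/0.107)/(2πk) = 0.1870/(2π·40.1) = 7.421×10^-4 m·K/W
  R'_diatomaceous earth = ln(0.163/0.129)/(2πk) = 0.2339/(2π·0.0840) = 0.4432 m·K/W
ΣR = 7.421×10^-4 + 0.4432 = 0.4439 m·K/W
Q' = ΔT/ΣR = (382 °C − 36.6 °C)/0.4439 = 778 W/m

Q' = 778 W/m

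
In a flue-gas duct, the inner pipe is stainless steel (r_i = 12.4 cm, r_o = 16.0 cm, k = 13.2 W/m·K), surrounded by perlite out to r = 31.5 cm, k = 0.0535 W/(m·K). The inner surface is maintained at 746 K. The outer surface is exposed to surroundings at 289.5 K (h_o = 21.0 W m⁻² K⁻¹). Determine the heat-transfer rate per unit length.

Series thermal resistances, inner to outer:
  R'_stainless steel = ln(0.160/0.124)/(2πk) = 0.2549/(2π·13.2) = 0.003073 m·K/W
  R'_perlite = ln(0.315/0.160)/(2πk) = 0.6774/(2π·0.0535) = 2.015 m·K/W
  R'_conv,out = 1/(2πr h) = 1/(2π·0.315·21.0) = 0.02406 m·K/W
ΣR = 0.003073 + 2.015 + 0.02406 = 2.042 m·K/W
Q' = ΔT/ΣR = (746 K − 289.5 K)/2.042 = 224 W/m

Q' = 224 W/m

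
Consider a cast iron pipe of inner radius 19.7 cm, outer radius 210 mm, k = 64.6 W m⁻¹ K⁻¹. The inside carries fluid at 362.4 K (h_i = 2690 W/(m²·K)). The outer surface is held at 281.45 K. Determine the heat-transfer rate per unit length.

Q' = 1.77×10^5 W/m

Resistance network (inner→outer):
  R'_conv,in = 1/(2πr h) = 1/(2π·0.197·2690) = 3.003×10^-4 m·K/W
  R'_cast iron = ln(0.210/0.197)/(2πk) = 0.06390/(2π·64.6) = 1.574×10^-4 m·K/W
ΣR = 3.003×10^-4 + 1.574×10^-4 = 4.577×10^-4 m·K/W
Q' = ΔT/ΣR = (362.4 K − 281.45 K)/4.577×10^-4 = 1.77×10^5 W/m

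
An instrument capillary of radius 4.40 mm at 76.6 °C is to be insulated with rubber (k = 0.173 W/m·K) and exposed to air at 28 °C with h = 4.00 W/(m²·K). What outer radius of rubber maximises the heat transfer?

r_cr = 4.32 cm

For a cylinder, r_cr = k_ins/h = 0.173/4.00 = 0.0432 m = 4.32 cm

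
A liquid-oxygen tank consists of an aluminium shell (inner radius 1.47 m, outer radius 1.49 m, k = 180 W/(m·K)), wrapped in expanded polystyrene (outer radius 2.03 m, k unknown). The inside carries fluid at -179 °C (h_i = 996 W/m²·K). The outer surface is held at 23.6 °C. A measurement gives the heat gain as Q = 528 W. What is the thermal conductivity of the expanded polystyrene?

k = 0.0370 W/m·K

ΣR = ΔT/Q = |-179 − 23.6|/528 = 0.3837 K/W
Known resistances:
  R_conv,in = 1/(4πr²h) = 1/(4π·1.47²·996) = 3.697×10^-5 K/W
  R_aluminium = (1/1.47 − 1/1.49)/(4πk) = 0.009131/(4π·180) = 4.037×10^-6 K/W
R_expanded polystyrene = ΣR − ΣR_known = 0.3837 − 4.101×10^-5 = 0.3837 K/W
(1/r₁−1/r₂)/(4πk) = 0.3837 ⇒ k = 0.1785/(4π·0.3837) = 0.0370 W/m·K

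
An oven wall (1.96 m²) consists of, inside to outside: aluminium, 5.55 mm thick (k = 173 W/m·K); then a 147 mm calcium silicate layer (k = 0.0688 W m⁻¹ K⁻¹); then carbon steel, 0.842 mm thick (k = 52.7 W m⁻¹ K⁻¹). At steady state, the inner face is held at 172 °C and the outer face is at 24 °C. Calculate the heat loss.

Resistance network (inner→outer):
  R_aluminium = L/(kA) = 0.00555/(173·1.96) = 1.637×10^-5 K/W
  R_calcium silicate = L/(kA) = 0.147/(0.0688·1.96) = 1.090 K/W
  R_carbon steel = L/(kA) = 8.42×10^-4/(52.7·1.96) = 8.152×10^-6 K/W
ΣR = 1.637×10^-5 + 1.090 + 8.152×10^-6 = 1.090 K/W
Q = ΔT/ΣR = (172 °C − 24 °C)/1.090 = 136 W

Q = 136 W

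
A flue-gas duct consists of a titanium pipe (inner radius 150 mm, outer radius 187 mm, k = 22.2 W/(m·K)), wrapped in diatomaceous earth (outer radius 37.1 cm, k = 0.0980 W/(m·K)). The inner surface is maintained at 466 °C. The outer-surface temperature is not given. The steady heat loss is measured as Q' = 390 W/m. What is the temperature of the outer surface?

Series resistances:
  R'_titanium = ln(0.187/0.150)/(2πk) = 0.2205/(2π·22.2) = 0.001581 m·K/W
  R'_diatomaceous earth = ln(0.371/0.187)/(2πk) = 0.6851/(2π·0.0980) = 1.113 m·K/W
ΣR = 1.114 m·K/W
ΔT = Q'·ΣR = 390 × 1.114 = 434.5 K
Heat flows outward, so T_out = T_in − ΔT = 466 − 434.5 = 31.5 °C

T_out = 31.5 °C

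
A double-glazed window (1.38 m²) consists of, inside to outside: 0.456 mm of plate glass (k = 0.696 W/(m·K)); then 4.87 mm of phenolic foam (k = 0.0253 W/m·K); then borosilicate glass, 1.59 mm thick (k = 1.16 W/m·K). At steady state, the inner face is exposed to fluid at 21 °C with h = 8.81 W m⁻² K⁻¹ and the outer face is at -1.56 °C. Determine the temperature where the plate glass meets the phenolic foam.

Series thermal resistances, inner to outer:
  R_conv,in = 1/(hA) = 1/(8.81·1.38) = 0.08225 K/W
  R_plate glass = L/(kA) = 4.56×10^-4/(0.696·1.38) = 4.748×10^-4 K/W
  R_phenolic foam = L/(kA) = 0.00487/(0.0253·1.38) = 0.1395 K/W
  R_borosilicate glass = L/(kA) = 0.00159/(1.16·1.38) = 9.933×10^-4 K/W
ΣR = 0.08225 + 4.748×10^-4 + 0.1395 + 9.933×10^-4 = 0.2232 K/W
Q = ΔT/ΣR = (21 °C − -1.56 °C)/0.2232 = 101.1 W
From the inner boundary to the plate glass/phenolic foam interface, ΣR_partial = 0.08272 K/W.
T_interface = T_in − Q·ΣR_partial = 21 °C − (101.1)(0.08272) = 12.6 °C

T = 12.6 °C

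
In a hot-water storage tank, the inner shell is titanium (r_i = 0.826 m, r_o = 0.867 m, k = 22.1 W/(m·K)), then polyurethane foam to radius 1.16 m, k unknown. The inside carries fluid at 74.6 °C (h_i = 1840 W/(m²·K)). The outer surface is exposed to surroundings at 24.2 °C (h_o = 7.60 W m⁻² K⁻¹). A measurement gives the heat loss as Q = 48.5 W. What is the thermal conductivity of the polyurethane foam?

k = 0.0225 W/m·K

ΣR = ΔT/Q = |74.6 − 24.2|/48.5 = 1.039 K/W
Known resistances:
  R_conv,in = 1/(4πr²h) = 1/(4π·0.826²·1840) = 6.339×10^-5 K/W
  R_titanium = (1/0.826 − 1/0.867)/(4πk) = 0.05725/(4π·22.1) = 2.061×10^-4 K/W
  R_conv,out = 1/(4πr²h) = 1/(4π·1.16²·7.60) = 0.007781 K/W
R_polyurethane foam = ΣR − ΣR_known = 1.039 − 0.008050 = 1.031 K/W
(1/r₁−1/r₂)/(4πk) = 1.031 ⇒ k = 0.2913/(4π·1.031) = 0.0225 W/m·K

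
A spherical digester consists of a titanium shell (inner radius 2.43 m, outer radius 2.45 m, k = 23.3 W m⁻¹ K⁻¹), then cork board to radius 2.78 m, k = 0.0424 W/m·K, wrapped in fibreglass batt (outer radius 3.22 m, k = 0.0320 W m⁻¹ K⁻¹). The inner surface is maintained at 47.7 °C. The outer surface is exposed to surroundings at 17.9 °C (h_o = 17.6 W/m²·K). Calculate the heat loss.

Q = 140 W

Series thermal resistances, inner to outer:
  R_titanium = (1/2.43 − 1/2.45)/(4πk) = 0.003359/(4π·23.3) = 1.147×10^-5 K/W
  R_cork board = (1/2.45 − 1/2.78)/(4πk) = 0.04845/(4π·0.0424) = 0.09093 K/W
  R_fibreglass batt = (1/2.78 − 1/3.22)/(4πk) = 0.04915/(4π·0.0320) = 0.1222 K/W
  R_conv,out = 1/(4πr²h) = 1/(4π·3.22²·17.6) = 4.361×10^-4 K/W
ΣR = 1.147×10^-5 + 0.09093 + 0.1222 + 4.361×10^-4 = 0.2136 K/W
Q = ΔT/ΣR = (47.7 °C − 17.9 °C)/0.2136 = 140 W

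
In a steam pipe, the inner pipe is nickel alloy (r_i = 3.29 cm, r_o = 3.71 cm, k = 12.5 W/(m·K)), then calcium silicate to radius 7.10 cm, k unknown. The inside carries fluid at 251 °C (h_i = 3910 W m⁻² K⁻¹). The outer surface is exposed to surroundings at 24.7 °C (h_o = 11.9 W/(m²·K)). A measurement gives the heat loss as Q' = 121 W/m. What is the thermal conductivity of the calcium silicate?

k = 0.0615 W/m·K

ΣR = ΔT/Q' = |251 − 24.7|/121 = 1.870 m·K/W
Known resistances:
  R'_conv,in = 1/(2πr h) = 1/(2π·0.0329·3910) = 0.001237 m·K/W
  R'_nickel alloy = ln(0.0371/0.0329)/(2πk) = 0.1201/(2π·12.5) = 0.001530 m·K/W
  R'_conv,out = 1/(2πr h) = 1/(2π·0.0710·11.9) = 0.1884 m·K/W
R_calcium silicate = ΣR − ΣR_known = 1.870 − 0.1912 = 1.679 m·K/W
ln(r₂/r₁)/(2πk) = 1.679 ⇒ k = 0.6491/(2π·1.679) = 0.0615 W/m·K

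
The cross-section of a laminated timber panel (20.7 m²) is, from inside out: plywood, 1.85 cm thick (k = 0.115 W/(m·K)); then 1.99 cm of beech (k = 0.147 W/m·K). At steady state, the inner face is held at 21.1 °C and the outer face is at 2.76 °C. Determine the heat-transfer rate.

Q = 1280 W

Treat each layer as a resistance in series:
  R_plywood = L/(kA) = 0.0185/(0.115·20.7) = 0.007771 K/W
  R_beech = L/(kA) = 0.0199/(0.147·20.7) = 0.006540 K/W
ΣR = 0.007771 + 0.006540 = 0.01431 K/W
Q = ΔT/ΣR = (21.1 °C − 2.76 °C)/0.01431 = 1280 W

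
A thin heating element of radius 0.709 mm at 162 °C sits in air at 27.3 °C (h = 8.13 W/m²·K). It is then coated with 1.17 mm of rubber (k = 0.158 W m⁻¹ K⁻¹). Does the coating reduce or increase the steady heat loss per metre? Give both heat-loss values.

Critical radius for a cylinder: r_cr = k/h = 0.0194 m = 1.94 cm.
Outer radius after coating: r₂ = 7.09×10^-4 + 0.00117 = 0.001879 m.
Since r₁ < r_cr and r₂ ≤ r_cr, the coating moves toward the maximum at r_cr — heat loss rises.
Bare: R = 1/(2πr₁h) = 27.61 m·K/W; Q = 134.7/27.61 = 4.88 W/m.
Coated: R = R_cond + R_conv = 11.40 m·K/W; Q = 134.7/11.40 = 11.8 W/m.

increases: 4.88 → 11.8 W/m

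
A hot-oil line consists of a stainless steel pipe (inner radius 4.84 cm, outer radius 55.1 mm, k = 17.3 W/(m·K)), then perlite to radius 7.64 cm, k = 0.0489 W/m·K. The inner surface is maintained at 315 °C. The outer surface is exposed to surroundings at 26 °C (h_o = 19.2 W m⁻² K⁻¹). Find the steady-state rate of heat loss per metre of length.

Resistance network (inner→outer):
  R'_stainless steel = ln(0.0551/0.0484)/(2πk) = 0.1296/(2π·17.3) = 0.001193 m·K/W
  R'_perlite = ln(0.0764/0.0551)/(2πk) = 0.3268/(2π·0.0489) = 1.064 m·K/W
  R'_conv,out = 1/(2πr h) = 1/(2π·0.0764·19.2) = 0.1085 m·K/W
ΣR = 0.001193 + 1.064 + 0.1085 = 1.174 m·K/W
Q' = ΔT/ΣR = (315 °C − 26 °C)/1.174 = 246 W/m

Q' = 246 W/m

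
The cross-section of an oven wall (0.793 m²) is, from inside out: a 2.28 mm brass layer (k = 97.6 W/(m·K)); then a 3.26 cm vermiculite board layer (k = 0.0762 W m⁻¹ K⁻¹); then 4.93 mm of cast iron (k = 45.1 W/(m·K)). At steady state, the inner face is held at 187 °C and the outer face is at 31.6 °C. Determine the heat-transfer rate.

Q = 288 W

Treat each layer as a resistance in series:
  R_brass = L/(kA) = 0.00228/(97.6·0.793) = 2.946×10^-5 K/W
  R_vermiculite board = L/(kA) = 0.0326/(0.0762·0.793) = 0.5395 K/W
  R_cast iron = L/(kA) = 0.00493/(45.1·0.793) = 1.378×10^-4 K/W
ΣR = 2.946×10^-5 + 0.5395 + 1.378×10^-4 = 0.5397 K/W
Q = ΔT/ΣR = (187 °C − 31.6 °C)/0.5397 = 288 W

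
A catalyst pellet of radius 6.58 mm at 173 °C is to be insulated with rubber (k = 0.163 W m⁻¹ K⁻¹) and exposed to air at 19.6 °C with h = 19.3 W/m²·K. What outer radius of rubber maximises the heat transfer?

r_cr = 1.69 cm

For a sphere, r_cr = 2k_ins/h = 2·0.163/19.3 = 0.0169 m = 1.69 cm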